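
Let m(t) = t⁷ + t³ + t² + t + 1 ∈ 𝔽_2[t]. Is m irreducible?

Yes

Check for roots in 𝔽_2: m(0) = 1; m(1) = 1.
No roots, so no linear factors.
Monic irreducibles of degree 2 over GF(2): t² + t + 1.
None of them divide m (all give nonzero remainder).
Monic irreducibles of degree 3 over GF(2): t³ + t + 1, t³ + t² + 1.
None of them divide m (all give nonzero remainder).
No irreducible factor of degree ≤ 3 exists, so m is irreducible over GF(2).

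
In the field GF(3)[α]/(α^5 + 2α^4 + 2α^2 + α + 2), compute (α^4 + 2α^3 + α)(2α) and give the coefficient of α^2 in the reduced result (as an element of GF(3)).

Multiply in GF(3)[α]: (α^4 + 2α^3 + α)·(2α) = 2α^5 + α^4 + 2α^2.
Reduce using α^5 ≡ α^4 + α^2 + 2α + 1 (mod α^5 + 2α^4 + 2α^2 + α + 2).
Reduced: α^2 + α + 2.

1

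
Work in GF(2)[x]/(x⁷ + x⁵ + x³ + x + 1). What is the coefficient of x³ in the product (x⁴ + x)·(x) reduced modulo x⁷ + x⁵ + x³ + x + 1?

Multiply in GF(2)[x]: (x⁴ + x)·(x) = x⁵ + x².
Reduced: x⁵ + x².

0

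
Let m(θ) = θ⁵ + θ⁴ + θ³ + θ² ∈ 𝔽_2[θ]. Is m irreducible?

Check for roots in 𝔽_2: m(0) = 0 → root; m(1) = 0 → root.
m(0) = 0, so (θ) divides m(θ); m is reducible.

No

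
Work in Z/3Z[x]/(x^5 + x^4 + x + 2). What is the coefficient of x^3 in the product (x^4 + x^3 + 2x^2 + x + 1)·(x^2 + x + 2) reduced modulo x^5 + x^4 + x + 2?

Multiply in Z/3Z[x]: (x^4 + x^3 + 2x^2 + x + 1)·(x^2 + x + 2) = x^6 + 2x^5 + 2x^4 + 2x^3 + 2.
Reduce using x^5 ≡ 2x^4 + 2x + 1 (mod x^5 + x^4 + x + 2).
Reduced: x^4 + 2x^3 + 2x^2.

2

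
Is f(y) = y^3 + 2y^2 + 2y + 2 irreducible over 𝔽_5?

Yes

Check for roots in 𝔽_5: f(0) = 2; f(1) = 2; f(2) = 2; f(3) = 3; f(4) = 1.
No roots. A degree-3 polynomial over a field with no linear factor is irreducible.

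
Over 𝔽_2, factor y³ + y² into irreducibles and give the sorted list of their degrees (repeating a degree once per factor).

1, 1, 1

Write h(y) = y³ + y².
Roots in 𝔽_2: h(0) = 0 → root; h(1) = 0 → root.
Linear factors from roots: (y), (y + 1).
Complete factorization: h(y) = (y + 1)·(y)^2.
Factor degrees with multiplicity: 1 + 1 + 1 = 3.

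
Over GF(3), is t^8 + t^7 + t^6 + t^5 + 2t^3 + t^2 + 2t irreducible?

No

Write f(t) = t^8 + t^7 + t^6 + t^5 + 2t^3 + t^2 + 2t.
Check for roots in GF(3): f(0) = 0 → root; f(1) = 0 → root; f(2) = 0 → root.
f(0) = 0, so (t) divides f(t); f is reducible.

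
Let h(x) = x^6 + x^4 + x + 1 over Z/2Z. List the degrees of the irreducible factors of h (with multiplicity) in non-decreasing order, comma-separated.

1, 2, 3

Roots in Z/2Z: h(0) = 1; h(1) = 0 → root.
Linear factors from roots: (x + 1).
Complete factorization: h(x) = (x + 1)·(x^2 + x + 1)·(x^3 + x + 1).
Factor degrees with multiplicity: 1 + 2 + 3 = 6.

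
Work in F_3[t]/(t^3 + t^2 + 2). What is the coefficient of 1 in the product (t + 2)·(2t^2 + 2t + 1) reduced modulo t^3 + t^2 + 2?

1

Multiply in F_3[t]: (t + 2)·(2t^2 + 2t + 1) = 2t^3 + 2t + 2.
Reduce using t^3 ≡ 2t^2 + 1 (mod t^3 + t^2 + 2).
Reduced: t^2 + 2t + 1.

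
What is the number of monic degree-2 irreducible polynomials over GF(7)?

21

Gauss's count: N_{7}(2) = (1/2) Σ_{d|2} μ(2/d)·7^d.
Divisors of 2: 1, 2; μ(2/d) for each: -1, 1.
Σ = − 7^1 + 7^2 = 42.
N = 42/2 = 21.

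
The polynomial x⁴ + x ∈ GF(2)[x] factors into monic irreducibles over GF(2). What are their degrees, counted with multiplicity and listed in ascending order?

Write g(x) = x⁴ + x.
Roots in GF(2): g(0) = 0 → root; g(1) = 0 → root.
Linear factors from roots: (x), (x + 1).
Complete factorization: g(x) = (x)·(x + 1)·(x² + x + 1).
Factor degrees with multiplicity: 1 + 1 + 2 = 4.

1, 1, 2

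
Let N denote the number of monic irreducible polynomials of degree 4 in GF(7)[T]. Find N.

x^(7^4) − x is the product of all monic irreducibles of degree dividing 4; Möbius inversion gives N = (1/4) Σ μ(4/d)·7^d.
Divisors of 4: 1, 2, 4; μ(4/d) for each: 0, -1, 1.
Σ = − 7^2 + 7^4 = 2352.
N = 2352/4 = 588.

588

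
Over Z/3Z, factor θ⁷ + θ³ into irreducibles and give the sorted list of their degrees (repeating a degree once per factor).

1, 1, 1, 2, 2

Write h(θ) = θ⁷ + θ³.
Roots in Z/3Z: h(0) = 0 → root; h(1) = 2; h(2) = 1.
Linear factors from roots: (θ).
Complete factorization: h(θ) = (θ)^3·(θ² + θ - 1)·(θ² - θ - 1).
Factor degrees with multiplicity: 1 + 1 + 1 + 2 + 2 = 7.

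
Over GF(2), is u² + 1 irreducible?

Write h(u) = u² + 1.
Check for roots in GF(2): h(0) = 1; h(1) = 0 → root.
h(1) = 0, so (u − 1) divides h(u); h is reducible.

No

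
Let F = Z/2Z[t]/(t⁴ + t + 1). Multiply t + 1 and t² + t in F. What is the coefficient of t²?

0

Multiply in Z/2Z[t]: (t + 1)·(t² + t) = t³ + t.
Reduced: t³ + t.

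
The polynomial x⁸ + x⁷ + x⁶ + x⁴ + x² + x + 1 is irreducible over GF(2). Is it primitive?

Write f(x) = x⁸ + x⁷ + x⁶ + x⁴ + x² + x + 1.
|GF(2^8)^×| = 2^8 − 1 = 255. Prime factorization: 255 = 3·5·17.
f is primitive ⇔ x has order 255 in GF(2)[x]/(f), i.e. x^(255/q) ≠ 1 for each prime q | 255.
x^(85) mod f = 1
x^(51) mod f = 1
x^(15) mod f = x⁷ + x⁴ + x³ + x² + x.
Since x^(85) = 1, the order of x divides 85 < 255; not primitive.

No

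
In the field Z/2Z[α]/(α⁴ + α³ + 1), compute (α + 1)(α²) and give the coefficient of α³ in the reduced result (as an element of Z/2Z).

Multiply in Z/2Z[α]: (α + 1)·(α²) = α³ + α².
Reduced: α³ + α².

1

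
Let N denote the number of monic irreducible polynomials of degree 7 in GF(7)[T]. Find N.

117648

x^(7^7) − x is the product of all monic irreducibles of degree dividing 7; Möbius inversion gives N = (1/7) Σ μ(7/d)·7^d.
Divisors of 7: 1, 7; μ(7/d) for each: -1, 1.
Σ = − 7^1 + 7^7 = 823536.
N = 823536/7 = 117648.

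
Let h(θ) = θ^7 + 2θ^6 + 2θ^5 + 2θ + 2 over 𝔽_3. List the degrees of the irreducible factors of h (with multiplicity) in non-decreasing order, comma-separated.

Roots in 𝔽_3: h(0) = 2; h(1) = 0 → root; h(2) = 2.
Linear factors from roots: (θ + 2).
Complete factorization: h(θ) = (θ + 2)·(θ^2 + 1)·(θ^4 + θ^2 + 2θ + 1).
Factor degrees with multiplicity: 1 + 2 + 4 = 7.

1, 2, 4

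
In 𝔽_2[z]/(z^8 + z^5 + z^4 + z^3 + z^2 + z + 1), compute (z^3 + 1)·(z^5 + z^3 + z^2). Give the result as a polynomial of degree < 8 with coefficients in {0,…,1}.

z^6 + z^5 + z^4 + z + 1

Multiply in 𝔽_2[z]: (z^3 + 1)·(z^5 + z^3 + z^2) = z^8 + z^6 + z^3 + z^2.
Reduce using z^8 ≡ z^5 + z^4 + z^3 + z^2 + z + 1 (mod z^8 + z^5 + z^4 + z^3 + z^2 + z + 1).
Reduced: z^6 + z^5 + z^4 + z + 1.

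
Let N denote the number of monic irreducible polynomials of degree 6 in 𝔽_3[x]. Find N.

Gauss's count: N_{3}(6) = (1/6) Σ_{d|6} μ(6/d)·3^d.
Divisors of 6: 1, 2, 3, 6; μ(6/d) for each: 1, -1, -1, 1.
Σ = 3^1 − 3^2 − 3^3 + 3^6 = 696.
N = 696/6 = 116.

116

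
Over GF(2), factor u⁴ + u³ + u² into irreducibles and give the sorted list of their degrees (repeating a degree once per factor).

Write f(u) = u⁴ + u³ + u².
Roots in GF(2): f(0) = 0 → root; f(1) = 1.
Linear factors from roots: (u).
Complete factorization: f(u) = (u)^2·(u² + u + 1).
Factor degrees with multiplicity: 1 + 1 + 2 = 4.

1, 1, 2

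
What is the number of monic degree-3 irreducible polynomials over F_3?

8

The number of monic irreducibles of degree 3 over GF(3) is (1/3)·Σ_{d∣3} μ(3/d) 3^d.
Divisors of 3: 1, 3; μ(3/d) for each: -1, 1.
Σ = − 3^1 + 3^3 = 24.
N = 24/3 = 8.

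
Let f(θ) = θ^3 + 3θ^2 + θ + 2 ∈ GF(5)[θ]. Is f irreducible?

Check for roots in GF(5): f(0) = 2; f(1) = 2; f(2) = 4; f(3) = 4; f(4) = 3.
No roots. A degree-3 polynomial over a field with no linear factor is irreducible.

Yes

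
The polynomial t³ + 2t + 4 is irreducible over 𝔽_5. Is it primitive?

No

Write f(t) = t³ + 2t + 4.
|GF(5^3)^×| = 5^3 − 1 = 124. Prime factorization: 124 = 2^2·31.
f is primitive ⇔ t has order 124 in GF(5)[t]/(f), i.e. t^(124/q) ≠ 1 for each prime q | 124.
t^(62) mod f = 1
t^(4) mod f = 3t² + t.
Since t^(62) = 1, the order of t divides 62 < 124; not primitive.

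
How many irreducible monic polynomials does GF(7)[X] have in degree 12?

By the necklace-counting formula, N_7(12) = (1/12) Σ_{d|12} μ(12/d)·7^d.
Divisors of 12: 1, 2, 3, 4, 6, 12; μ(12/d) for each: 0, 1, 0, -1, -1, 1.
Σ = 7^2 − 7^4 − 7^6 + 7^12 = 13841167200.
N = 13841167200/12 = 1153430600.

1153430600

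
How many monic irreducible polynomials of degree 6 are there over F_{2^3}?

43596

Gauss's count: N_{8}(6) = (1/6) Σ_{d|6} μ(6/d)·8^d.
Divisors of 6: 1, 2, 3, 6; μ(6/d) for each: 1, -1, -1, 1.
Σ = 8^1 − 8^2 − 8^3 + 8^6 = 261576.
N = 261576/6 = 43596.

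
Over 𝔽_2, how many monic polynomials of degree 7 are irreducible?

The number of monic irreducibles of degree 7 over GF(2) is (1/7)·Σ_{d∣7} μ(7/d) 2^d.
Divisors of 7: 1, 7; μ(7/d) for each: -1, 1.
Σ = − 2^1 + 2^7 = 126.
N = 126/7 = 18.

18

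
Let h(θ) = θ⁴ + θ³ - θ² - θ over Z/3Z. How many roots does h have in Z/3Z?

Evaluate at each of the 3 elements of Z/3Z:
h(0) = 0 → root; h(1) = 0 → root; h(2) = 0 → root.
Roots: {0, 1, 2}.

3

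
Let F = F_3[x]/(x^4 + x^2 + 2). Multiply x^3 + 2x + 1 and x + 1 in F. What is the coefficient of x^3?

1

Multiply in F_3[x]: (x^3 + 2x + 1)·(x + 1) = x^4 + x^3 + 2x^2 + 1.
Reduce using x^4 ≡ 2x^2 + 1 (mod x^4 + x^2 + 2).
Reduced: x^3 + x^2 + 2.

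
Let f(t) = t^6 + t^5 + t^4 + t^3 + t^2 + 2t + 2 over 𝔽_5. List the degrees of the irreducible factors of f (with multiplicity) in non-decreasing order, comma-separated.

1, 2, 3

Roots in 𝔽_5: f(0) = 2; f(1) = 4; f(2) = 0 → root; f(3) = 2; f(4) = 1.
Linear factors from roots: (t - 2).
Complete factorization: f(t) = (t - 2)·(t^2 - 2t - 2)·(t^3 - t - 2).
Factor degrees with multiplicity: 1 + 2 + 3 = 6.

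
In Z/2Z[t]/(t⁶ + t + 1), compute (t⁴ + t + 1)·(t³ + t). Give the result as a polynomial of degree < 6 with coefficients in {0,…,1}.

Multiply in Z/2Z[t]: (t⁴ + t + 1)·(t³ + t) = t⁷ + t⁵ + t⁴ + t³ + t² + t.
Reduce using t⁶ ≡ t + 1 (mod t⁶ + t + 1).
Reduced: t⁵ + t⁴ + t³.

t^5 + t^4 + t^3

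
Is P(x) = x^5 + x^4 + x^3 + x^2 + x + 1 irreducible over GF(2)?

No

Check for roots in GF(2): P(0) = 1; P(1) = 0 → root.
P(1) = 0, so (x − 1) divides P(x); P is reducible.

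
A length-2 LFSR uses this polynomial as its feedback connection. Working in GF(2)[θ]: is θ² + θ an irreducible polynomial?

Write g(θ) = θ² + θ.
Check for roots in GF(2): g(0) = 0 → root; g(1) = 0 → root.
g(0) = 0, so (θ) divides g(θ); g is reducible.

No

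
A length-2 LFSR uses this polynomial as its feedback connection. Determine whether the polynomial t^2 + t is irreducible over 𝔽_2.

Write f(t) = t^2 + t.
Check for roots in 𝔽_2: f(0) = 0 → root; f(1) = 0 → root.
f(0) = 0, so (t) divides f(t); f is reducible.

No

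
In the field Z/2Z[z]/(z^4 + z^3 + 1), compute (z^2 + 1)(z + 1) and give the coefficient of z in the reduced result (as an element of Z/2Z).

Multiply in Z/2Z[z]: (z^2 + 1)·(z + 1) = z^3 + z^2 + z + 1.
Reduced: z^3 + z^2 + z + 1.

1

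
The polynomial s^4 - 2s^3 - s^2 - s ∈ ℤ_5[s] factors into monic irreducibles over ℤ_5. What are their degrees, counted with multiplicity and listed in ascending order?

1, 1, 2

Write h(s) = s^4 - 2s^3 - s^2 - s.
Roots in ℤ_5: h(0) = 0 → root; h(1) = 2; h(2) = 4; h(3) = 0 → root; h(4) = 3.
Linear factors from roots: (s), (s + 2).
Complete factorization: h(s) = (s)·(s + 2)·(s^2 + s + 2).
Factor degrees with multiplicity: 1 + 1 + 2 = 4.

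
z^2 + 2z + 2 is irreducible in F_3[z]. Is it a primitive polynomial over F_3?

Write f(z) = z^2 + 2z + 2.
|GF(3^2)^×| = 3^2 − 1 = 8. Prime factorization: 8 = 2^3.
f is primitive ⇔ z has order 8 in GF(3)[z]/(f), i.e. z^(8/q) ≠ 1 for each prime q | 8.
z^(4) mod f = 2.
None equal 1, so z has full order 8; f is primitive.

Yes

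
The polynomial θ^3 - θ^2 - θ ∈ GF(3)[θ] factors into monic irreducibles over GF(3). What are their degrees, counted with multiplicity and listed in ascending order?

1, 2

Write g(θ) = θ^3 - θ^2 - θ.
Roots in GF(3): g(0) = 0 → root; g(1) = 2; g(2) = 2.
Linear factors from roots: (θ).
Complete factorization: g(θ) = (θ)·(θ^2 - θ - 1).
Factor degrees with multiplicity: 1 + 2 = 3.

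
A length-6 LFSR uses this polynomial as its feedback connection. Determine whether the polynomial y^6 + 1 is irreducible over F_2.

Write g(y) = y^6 + 1.
Check for roots in F_2: g(0) = 1; g(1) = 0 → root.
g(1) = 0, so (y − 1) divides g(y); g is reducible.

No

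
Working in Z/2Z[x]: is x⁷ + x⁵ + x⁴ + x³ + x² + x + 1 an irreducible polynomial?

Write g(x) = x⁷ + x⁵ + x⁴ + x³ + x² + x + 1.
Check for roots in Z/2Z: g(0) = 1; g(1) = 1.
No roots, so no linear factors.
Monic irreducibles of degree 2 over GF(2): x² + x + 1.
None of them divide g (all give nonzero remainder).
Monic irreducibles of degree 3 over GF(2): x³ + x + 1, x³ + x² + 1.
None of them divide g (all give nonzero remainder).
No irreducible factor of degree ≤ 3 exists, so g is irreducible over GF(2).

Yes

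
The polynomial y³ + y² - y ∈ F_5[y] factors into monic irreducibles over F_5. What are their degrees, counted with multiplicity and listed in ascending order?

1, 1, 1

Write h(y) = y³ + y² - y.
Roots in F_5: h(0) = 0 → root; h(1) = 1; h(2) = 0 → root; h(3) = 3; h(4) = 1.
Linear factors from roots: (y), (y - 2).
Complete factorization: h(y) = (y)·(y - 2)^2.
Factor degrees with multiplicity: 1 + 1 + 1 = 3.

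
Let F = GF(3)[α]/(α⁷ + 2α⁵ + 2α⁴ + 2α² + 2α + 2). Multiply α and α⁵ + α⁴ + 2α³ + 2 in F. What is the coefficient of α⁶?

Multiply in GF(3)[α]: (α)·(α⁵ + α⁴ + 2α³ + 2) = α⁶ + α⁵ + 2α⁴ + 2α.
Reduced: α⁶ + α⁵ + 2α⁴ + 2α.

1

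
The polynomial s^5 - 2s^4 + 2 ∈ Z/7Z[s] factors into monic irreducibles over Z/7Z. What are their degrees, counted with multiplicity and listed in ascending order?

5

Write h(s) = s^5 - 2s^4 + 2.
Complete factorization: h(s) = (s^5 - 2s^4 + 2).
Factor degrees with multiplicity: 5 = 5.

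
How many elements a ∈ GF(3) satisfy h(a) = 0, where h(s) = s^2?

1

Evaluate at each of the 3 elements of GF(3):
h(0) = 0 → root; h(1) = 1; h(2) = 1.
Roots: {0}.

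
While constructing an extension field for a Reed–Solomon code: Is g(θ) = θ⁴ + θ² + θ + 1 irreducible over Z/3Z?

Check for roots in Z/3Z: g(0) = 1; g(1) = 1; g(2) = 2.
No roots, so no linear factors.
Monic irreducibles of degree 2 over GF(3): θ² + 1, θ² + θ + 2, θ² + 2θ + 2.
None of them divide g (all give nonzero remainder).
No irreducible factor of degree ≤ 2 exists, so g is irreducible over GF(3).

Yes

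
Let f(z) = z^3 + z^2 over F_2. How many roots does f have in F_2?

2

Evaluate at each of the 2 elements of F_2:
f(0) = 0 → root; f(1) = 0 → root.
Roots: {0, 1}.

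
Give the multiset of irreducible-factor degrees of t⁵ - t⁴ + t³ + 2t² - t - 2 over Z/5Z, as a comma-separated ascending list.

Write h(t) = t⁵ - t⁴ + t³ + 2t² - t - 2.
Roots in Z/5Z: h(0) = 3; h(1) = 0 → root; h(2) = 3; h(3) = 2; h(4) = 3.
Linear factors from roots: (t - 1).
Complete factorization: h(t) = (t - 1)·(t⁴ + t² - 2t + 2).
Factor degrees with multiplicity: 1 + 4 = 5.

1, 4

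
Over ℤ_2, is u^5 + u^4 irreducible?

No

Write m(u) = u^5 + u^4.
Check for roots in ℤ_2: m(0) = 0 → root; m(1) = 0 → root.
m(0) = 0, so (u) divides m(u); m is reducible.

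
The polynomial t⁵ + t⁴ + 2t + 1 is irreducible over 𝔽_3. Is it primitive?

Write f(t) = t⁵ + t⁴ + 2t + 1.
|GF(3^5)^×| = 3^5 − 1 = 242. Prime factorization: 242 = 2·11^2.
f is primitive ⇔ t has order 242 in GF(3)[t]/(f), i.e. t^(242/q) ≠ 1 for each prime q | 242.
t^(121) mod f = 2.
t^(22) mod f = t³ + 2.
None equal 1, so t has full order 242; f is primitive.

Yes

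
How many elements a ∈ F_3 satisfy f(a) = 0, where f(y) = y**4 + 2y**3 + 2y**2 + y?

Evaluate at each of the 3 elements of F_3:
f(0) = 0 → root; f(1) = 0 → root; f(2) = 0 → root.
Roots: {0, 1, 2}.

3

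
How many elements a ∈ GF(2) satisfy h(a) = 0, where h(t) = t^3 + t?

Evaluate at each of the 2 elements of GF(2):
h(0) = 0 → root; h(1) = 0 → root.
Roots: {0, 1}.

2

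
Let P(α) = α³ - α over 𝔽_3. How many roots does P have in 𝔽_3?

Evaluate at each of the 3 elements of 𝔽_3:
P(0) = 0 → root; P(1) = 0 → root; P(2) = 0 → root.
Roots: {0, 1, 2}.

3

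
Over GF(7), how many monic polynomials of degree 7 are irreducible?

117648

x^(7^7) − x is the product of all monic irreducibles of degree dividing 7; Möbius inversion gives N = (1/7) Σ μ(7/d)·7^d.
Divisors of 7: 1, 7; μ(7/d) for each: -1, 1.
Σ = − 7^1 + 7^7 = 823536.
N = 823536/7 = 117648.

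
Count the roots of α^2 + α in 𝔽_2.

2

Write P(α) = α^2 + α.
Evaluate at each of the 2 elements of 𝔽_2:
P(0) = 0 → root; P(1) = 0 → root.
Roots: {0, 1}.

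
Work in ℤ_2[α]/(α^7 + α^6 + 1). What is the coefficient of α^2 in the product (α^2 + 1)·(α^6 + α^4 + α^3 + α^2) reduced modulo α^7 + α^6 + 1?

1

Multiply in ℤ_2[α]: (α^2 + 1)·(α^6 + α^4 + α^3 + α^2) = α^8 + α^5 + α^3 + α^2.
Reduce using α^7 ≡ α^6 + 1 (mod α^7 + α^6 + 1).
Reduced: α^6 + α^5 + α^3 + α^2 + α + 1.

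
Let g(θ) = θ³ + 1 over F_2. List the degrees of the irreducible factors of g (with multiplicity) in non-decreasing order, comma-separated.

Roots in F_2: g(0) = 1; g(1) = 0 → root.
Linear factors from roots: (θ + 1).
Complete factorization: g(θ) = (θ + 1)·(θ² + θ + 1).
Factor degrees with multiplicity: 1 + 2 = 3.

1, 2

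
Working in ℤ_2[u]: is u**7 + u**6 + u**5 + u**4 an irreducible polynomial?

Write m(u) = u**7 + u**6 + u**5 + u**4.
Check for roots in ℤ_2: m(0) = 0 → root; m(1) = 0 → root.
m(0) = 0, so (u) divides m(u); m is reducible.

No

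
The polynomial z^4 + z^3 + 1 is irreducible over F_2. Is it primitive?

Write f(z) = z^4 + z^3 + 1.
|GF(2^4)^×| = 2^4 − 1 = 15. Prime factorization: 15 = 3·5.
f is primitive ⇔ z has order 15 in GF(2)[z]/(f), i.e. z^(15/q) ≠ 1 for each prime q | 15.
z^(5) mod f = z^3 + z + 1.
z^(3) mod f = z^3.
None equal 1, so z has full order 15; f is primitive.

Yes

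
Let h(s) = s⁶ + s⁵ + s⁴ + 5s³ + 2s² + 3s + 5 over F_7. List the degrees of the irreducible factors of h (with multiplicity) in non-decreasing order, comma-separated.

Linear factors from roots: (s + 1).
Complete factorization: h(s) = (s + 1)·(s² + 5s + 5)·(s³ + 2s² + 1).
Factor degrees with multiplicity: 1 + 2 + 3 = 6.

1, 2, 3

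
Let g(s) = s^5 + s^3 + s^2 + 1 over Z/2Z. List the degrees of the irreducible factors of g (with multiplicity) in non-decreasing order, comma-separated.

Roots in Z/2Z: g(0) = 1; g(1) = 0 → root.
Linear factors from roots: (s + 1).
Complete factorization: g(s) = (s + 1)^3·(s^2 + s + 1).
Factor degrees with multiplicity: 1 + 1 + 1 + 2 = 5.

1, 1, 1, 2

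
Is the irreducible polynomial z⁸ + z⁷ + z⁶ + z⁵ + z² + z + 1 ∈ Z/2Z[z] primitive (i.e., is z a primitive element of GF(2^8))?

Yes

Write f(z) = z⁸ + z⁷ + z⁶ + z⁵ + z² + z + 1.
|GF(2^8)^×| = 2^8 − 1 = 255. Prime factorization: 255 = 3·5·17.
f is primitive ⇔ z has order 255 in GF(2)[z]/(f), i.e. z^(255/q) ≠ 1 for each prime q | 255.
z^(85) mod f = z⁷ + z² + 1.
z^(51) mod f = z⁶ + z⁵ + z⁴ + z³ + z² + z.
z^(15) mod f = z⁷ + z⁶ + z³ + z² + 1.
None equal 1, so z has full order 255; f is primitive.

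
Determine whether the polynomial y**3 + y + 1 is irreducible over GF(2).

Yes

Write P(y) = y**3 + y + 1.
Check for roots in GF(2): P(0) = 1; P(1) = 1.
No roots. A degree-3 polynomial over a field with no linear factor is irreducible.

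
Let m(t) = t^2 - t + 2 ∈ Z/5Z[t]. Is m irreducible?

Check for roots in Z/5Z: m(0) = 2; m(1) = 2; m(2) = 4; m(3) = 3; m(4) = 4.
No roots. A degree-2 polynomial over a field with no linear factor is irreducible.

Yes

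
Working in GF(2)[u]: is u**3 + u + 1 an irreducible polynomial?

Yes

Write f(u) = u**3 + u + 1.
Check for roots in GF(2): f(0) = 1; f(1) = 1.
No roots. A degree-3 polynomial over a field with no linear factor is irreducible.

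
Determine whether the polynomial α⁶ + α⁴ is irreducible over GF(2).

No

Write m(α) = α⁶ + α⁴.
Check for roots in GF(2): m(0) = 0 → root; m(1) = 0 → root.
m(0) = 0, so (α) divides m(α); m is reducible.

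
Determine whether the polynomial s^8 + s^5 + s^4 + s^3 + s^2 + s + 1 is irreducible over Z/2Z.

Yes

Write m(s) = s^8 + s^5 + s^4 + s^3 + s^2 + s + 1.
Check for roots in Z/2Z: m(0) = 1; m(1) = 1.
No roots, so no linear factors.
Monic irreducibles of degree 2 over GF(2): s^2 + s + 1.
None of them divide m (all give nonzero remainder).
Monic irreducibles of degree 3 over GF(2): s^3 + s + 1, s^3 + s^2 + 1.
None of them divide m (all give nonzero remainder).
Monic irreducibles of degree 4 over GF(2): s^4 + s + 1, s^4 + s^3 + 1, s^4 + s^3 + s^2 + s + 1.
None of them divide m (all give nonzero remainder).
No irreducible factor of degree ≤ 4 exists, so m is irreducible over GF(2).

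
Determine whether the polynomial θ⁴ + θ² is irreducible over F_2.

Write g(θ) = θ⁴ + θ².
Check for roots in F_2: g(0) = 0 → root; g(1) = 0 → root.
g(0) = 0, so (θ) divides g(θ); g is reducible.

No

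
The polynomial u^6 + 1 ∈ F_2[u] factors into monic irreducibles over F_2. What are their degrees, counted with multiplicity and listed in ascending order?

1, 1, 2, 2

Write g(u) = u^6 + 1.
Roots in F_2: g(0) = 1; g(1) = 0 → root.
Linear factors from roots: (u + 1).
Complete factorization: g(u) = (u + 1)^2·(u^2 + u + 1)^2.
Factor degrees with multiplicity: 1 + 1 + 2 + 2 = 6.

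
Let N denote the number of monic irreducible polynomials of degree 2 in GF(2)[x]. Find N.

1

The number of monic irreducibles of degree 2 over GF(2) is (1/2)·Σ_{d∣2} μ(2/d) 2^d.
Divisors of 2: 1, 2; μ(2/d) for each: -1, 1.
Σ = − 2^1 + 2^2 = 2.
N = 2/2 = 1.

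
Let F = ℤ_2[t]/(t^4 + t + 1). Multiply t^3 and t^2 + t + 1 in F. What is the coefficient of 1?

Multiply in ℤ_2[t]: (t^3)·(t^2 + t + 1) = t^5 + t^4 + t^3.
Reduce using t^4 ≡ t + 1 (mod t^4 + t + 1).
Reduced: t^3 + t^2 + 1.

1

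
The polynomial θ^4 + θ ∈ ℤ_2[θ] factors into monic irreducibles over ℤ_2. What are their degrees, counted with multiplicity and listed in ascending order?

Write h(θ) = θ^4 + θ.
Roots in ℤ_2: h(0) = 0 → root; h(1) = 0 → root.
Linear factors from roots: (θ), (θ + 1).
Complete factorization: h(θ) = (θ)·(θ + 1)·(θ^2 + θ + 1).
Factor degrees with multiplicity: 1 + 1 + 2 = 4.

1, 1, 2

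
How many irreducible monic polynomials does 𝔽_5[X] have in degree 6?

Gauss's count: N_{5}(6) = (1/6) Σ_{d|6} μ(6/d)·5^d.
Divisors of 6: 1, 2, 3, 6; μ(6/d) for each: 1, -1, -1, 1.
Σ = 5^1 − 5^2 − 5^3 + 5^6 = 15480.
N = 15480/6 = 2580.

2580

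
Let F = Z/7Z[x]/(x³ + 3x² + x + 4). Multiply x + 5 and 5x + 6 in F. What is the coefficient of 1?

Multiply in Z/7Z[x]: (x + 5)·(5x + 6) = 5x² + 3x + 2.
Reduced: 5x² + 3x + 2.

2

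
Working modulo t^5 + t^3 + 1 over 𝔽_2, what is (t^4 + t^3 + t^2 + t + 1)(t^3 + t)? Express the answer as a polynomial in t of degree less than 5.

Multiply in 𝔽_2[t]: (t^4 + t^3 + t^2 + t + 1)·(t^3 + t) = t^7 + t^6 + t^2 + t.
Reduce using t^5 ≡ t^3 + 1 (mod t^5 + t^3 + 1).
Reduced: t^4 + t^3 + 1.

t^4 + t^3 + 1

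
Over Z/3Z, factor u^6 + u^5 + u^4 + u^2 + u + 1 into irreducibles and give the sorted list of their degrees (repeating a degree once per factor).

Write g(u) = u^6 + u^5 + u^4 + u^2 + u + 1.
Roots in Z/3Z: g(0) = 1; g(1) = 0 → root; g(2) = 2.
Linear factors from roots: (u - 1).
Complete factorization: g(u) = (u - 1)^2·(u^2 + u - 1)·(u^2 - u - 1).
Factor degrees with multiplicity: 1 + 1 + 2 + 2 = 6.

1, 1, 2, 2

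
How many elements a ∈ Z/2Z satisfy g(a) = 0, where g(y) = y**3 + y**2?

2

Evaluate at each of the 2 elements of Z/2Z:
g(0) = 0 → root; g(1) = 0 → root.
Roots: {0, 1}.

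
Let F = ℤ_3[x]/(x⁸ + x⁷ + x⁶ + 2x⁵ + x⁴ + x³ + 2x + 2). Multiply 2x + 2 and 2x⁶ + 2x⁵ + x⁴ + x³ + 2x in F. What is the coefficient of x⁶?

2

Multiply in ℤ_3[x]: (2x + 2)·(2x⁶ + 2x⁵ + x⁴ + x³ + 2x) = x⁷ + 2x⁶ + x⁴ + 2x³ + x² + x.
Reduced: x⁷ + 2x⁶ + x⁴ + 2x³ + x² + x.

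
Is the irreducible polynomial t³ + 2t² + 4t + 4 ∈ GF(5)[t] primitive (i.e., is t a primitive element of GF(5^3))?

Write f(t) = t³ + 2t² + 4t + 4.
|GF(5^3)^×| = 5^3 − 1 = 124. Prime factorization: 124 = 2^2·31.
f is primitive ⇔ t has order 124 in GF(5)[t]/(f), i.e. t^(124/q) ≠ 1 for each prime q | 124.
t^(62) mod f = 1
t^(4) mod f = 4t + 3.
Since t^(62) = 1, the order of t divides 62 < 124; not primitive.

No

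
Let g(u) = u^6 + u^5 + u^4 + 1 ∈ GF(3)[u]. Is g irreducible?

Yes

Check for roots in GF(3): g(0) = 1; g(1) = 1; g(2) = 2.
No roots, so no linear factors.
Monic irreducibles of degree 2 over GF(3): u^2 + 1, u^2 + u - 1, u^2 - u - 1.
None of them divide g (all give nonzero remainder).
Degree-3 irreducible divisors: test the 8 monic irreducibles of degree 3 over GF(3).
None of them divide g (all give nonzero remainder).
No irreducible factor of degree ≤ 3 exists, so g is irreducible over GF(3).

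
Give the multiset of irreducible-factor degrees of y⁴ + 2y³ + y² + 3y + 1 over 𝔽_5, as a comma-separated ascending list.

Write g(y) = y⁴ + 2y³ + y² + 3y + 1.
Roots in 𝔽_5: g(0) = 1; g(1) = 3; g(2) = 3; g(3) = 4; g(4) = 3.
Complete factorization: g(y) = (y⁴ + 2y³ + y² + 3y + 1).
Factor degrees with multiplicity: 4 = 4.

4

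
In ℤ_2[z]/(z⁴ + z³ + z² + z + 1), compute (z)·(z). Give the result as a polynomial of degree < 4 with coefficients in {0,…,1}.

z^2

Multiply in ℤ_2[z]: (z)·(z) = z².
Reduced: z².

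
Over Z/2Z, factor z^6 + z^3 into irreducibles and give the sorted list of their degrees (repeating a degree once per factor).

1, 1, 1, 1, 2

Write g(z) = z^6 + z^3.
Roots in Z/2Z: g(0) = 0 → root; g(1) = 0 → root.
Linear factors from roots: (z), (z + 1).
Complete factorization: g(z) = (z + 1)·(z)^3·(z^2 + z + 1).
Factor degrees with multiplicity: 1 + 1 + 1 + 1 + 2 = 6.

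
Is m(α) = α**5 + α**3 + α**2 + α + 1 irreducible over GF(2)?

Check for roots in GF(2): m(0) = 1; m(1) = 1.
No roots, so no linear factors.
Monic irreducibles of degree 2 over GF(2): α**2 + α + 1.
None of them divide m (all give nonzero remainder).
No irreducible factor of degree ≤ 2 exists, so m is irreducible over GF(2).

Yes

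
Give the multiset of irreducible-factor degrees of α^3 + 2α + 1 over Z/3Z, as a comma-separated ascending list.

Write g(α) = α^3 + 2α + 1.
Roots in Z/3Z: g(0) = 1; g(1) = 1; g(2) = 1.
Complete factorization: g(α) = (α^3 + 2α + 1).
Factor degrees with multiplicity: 3 = 3.

3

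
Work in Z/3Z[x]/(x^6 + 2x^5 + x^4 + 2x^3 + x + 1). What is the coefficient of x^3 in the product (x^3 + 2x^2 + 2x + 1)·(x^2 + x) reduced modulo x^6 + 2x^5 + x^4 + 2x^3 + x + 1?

Multiply in Z/3Z[x]: (x^3 + 2x^2 + 2x + 1)·(x^2 + x) = x^5 + x^3 + x.
Reduced: x^5 + x^3 + x.

1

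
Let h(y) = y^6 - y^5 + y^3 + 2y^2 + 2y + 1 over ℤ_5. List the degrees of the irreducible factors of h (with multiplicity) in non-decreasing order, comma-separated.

6

Roots in ℤ_5: h(0) = 1; h(1) = 1; h(2) = 3; h(3) = 3; h(4) = 2.
Complete factorization: h(y) = (y^6 - y^5 + y^3 + 2y^2 + 2y + 1).
Factor degrees with multiplicity: 6 = 6.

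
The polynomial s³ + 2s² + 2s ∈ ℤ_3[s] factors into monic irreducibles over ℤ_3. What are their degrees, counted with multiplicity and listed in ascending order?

Write h(s) = s³ + 2s² + 2s.
Roots in ℤ_3: h(0) = 0 → root; h(1) = 2; h(2) = 2.
Linear factors from roots: (s).
Complete factorization: h(s) = (s)·(s² + 2s + 2).
Factor degrees with multiplicity: 1 + 2 = 3.

1, 2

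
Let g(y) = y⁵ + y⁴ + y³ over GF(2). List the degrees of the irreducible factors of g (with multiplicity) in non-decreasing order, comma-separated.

1, 1, 1, 2

Roots in GF(2): g(0) = 0 → root; g(1) = 1.
Linear factors from roots: (y).
Complete factorization: g(y) = (y)^3·(y² + y + 1).
Factor degrees with multiplicity: 1 + 1 + 1 + 2 = 5.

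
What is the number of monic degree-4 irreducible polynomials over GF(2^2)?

60

x^(4^4) − x is the product of all monic irreducibles of degree dividing 4; Möbius inversion gives N = (1/4) Σ μ(4/d)·4^d.
Divisors of 4: 1, 2, 4; μ(4/d) for each: 0, -1, 1.
Σ = − 4^2 + 4^4 = 240.
N = 240/4 = 60.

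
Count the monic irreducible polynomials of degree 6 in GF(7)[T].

Gauss's count: N_{7}(6) = (1/6) Σ_{d|6} μ(6/d)·7^d.
Divisors of 6: 1, 2, 3, 6; μ(6/d) for each: 1, -1, -1, 1.
Σ = 7^1 − 7^2 − 7^3 + 7^6 = 117264.
N = 117264/6 = 19544.

19544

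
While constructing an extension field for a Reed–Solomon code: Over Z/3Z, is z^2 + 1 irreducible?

Write f(z) = z^2 + 1.
Check for roots in Z/3Z: f(0) = 1; f(1) = 2; f(2) = 2.
No roots. A degree-2 polynomial over a field with no linear factor is irreducible.

Yes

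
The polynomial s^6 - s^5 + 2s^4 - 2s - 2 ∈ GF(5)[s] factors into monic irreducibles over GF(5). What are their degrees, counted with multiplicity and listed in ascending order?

Write f(s) = s^6 - s^5 + 2s^4 - 2s - 2.
Roots in GF(5): f(0) = 3; f(1) = 3; f(2) = 3; f(3) = 0 → root; f(4) = 4.
Linear factors from roots: (s + 2).
Complete factorization: f(s) = (s + 2)·(s^2 + s + 2)·(s^3 + s^2 + 2).
Factor degrees with multiplicity: 1 + 2 + 3 = 6.

1, 2, 3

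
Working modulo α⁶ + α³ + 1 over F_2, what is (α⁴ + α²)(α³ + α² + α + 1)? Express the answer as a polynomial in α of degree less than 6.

α^4 + α^2 + α + 1

Multiply in F_2[α]: (α⁴ + α²)·(α³ + α² + α + 1) = α⁷ + α⁶ + α³ + α².
Reduce using α⁶ ≡ α³ + 1 (mod α⁶ + α³ + 1).
Reduced: α⁴ + α² + α + 1.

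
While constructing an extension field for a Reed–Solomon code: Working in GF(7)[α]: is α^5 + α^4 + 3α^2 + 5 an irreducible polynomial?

Yes

Write h(α) = α^5 + α^4 + 3α^2 + 5.
Check for roots in GF(7): h(0) = 5; h(1) = 3; h(2) = 2; h(3) = 6; h(4) = 3; h(5) = 1; h(6) = 1.
No roots, so no linear factors.
Degree-2 irreducible divisors: test the 21 monic irreducibles of degree 2 over GF(7).
None of them divide h (all give nonzero remainder).
No irreducible factor of degree ≤ 2 exists, so h is irreducible over GF(7).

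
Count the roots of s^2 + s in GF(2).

Write g(s) = s^2 + s.
Evaluate at each of the 2 elements of GF(2):
g(0) = 0 → root; g(1) = 0 → root.
Roots: {0, 1}.

2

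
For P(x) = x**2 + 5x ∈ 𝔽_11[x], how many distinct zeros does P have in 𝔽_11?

Evaluate at each of the 11 elements of 𝔽_11:
P(0) = 0 → root; P(1) = 6; P(2) = 3; P(3) = 2; P(4) = 3; P(5) = 6; P(6) = 0 → root; P(7) = 7; P(8) = 5; P(9) = 5; P(10) = 7.
Roots: {0, 6}.

2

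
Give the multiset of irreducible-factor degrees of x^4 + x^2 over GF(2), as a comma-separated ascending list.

1, 1, 1, 1

Write h(x) = x^4 + x^2.
Roots in GF(2): h(0) = 0 → root; h(1) = 0 → root.
Linear factors from roots: (x), (x + 1).
Complete factorization: h(x) = (x)^2·(x + 1)^2.
Factor degrees with multiplicity: 1 + 1 + 1 + 1 = 4.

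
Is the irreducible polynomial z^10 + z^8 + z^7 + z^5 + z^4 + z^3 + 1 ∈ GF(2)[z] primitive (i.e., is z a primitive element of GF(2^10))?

Write f(z) = z^10 + z^8 + z^7 + z^5 + z^4 + z^3 + 1.
|GF(2^10)^×| = 2^10 − 1 = 1023. Prime factorization: 1023 = 3·11·31.
f is primitive ⇔ z has order 1023 in GF(2)[z]/(f), i.e. z^(1023/q) ≠ 1 for each prime q | 1023.
z^(341) mod f = 1
z^(93) mod f = z^9 + z^7 + z^3 + z^2 + 1.
z^(33) mod f = z^8 + z^6 + z^4 + z^3.
Since z^(341) = 1, the order of z divides 341 < 1023; not primitive.

No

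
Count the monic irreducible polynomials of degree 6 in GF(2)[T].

The number of monic irreducibles of degree 6 over GF(2) is (1/6)·Σ_{d∣6} μ(6/d) 2^d.
Divisors of 6: 1, 2, 3, 6; μ(6/d) for each: 1, -1, -1, 1.
Σ = 2^1 − 2^2 − 2^3 + 2^6 = 54.
N = 54/6 = 9.

9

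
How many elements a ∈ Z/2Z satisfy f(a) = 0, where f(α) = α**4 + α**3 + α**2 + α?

Evaluate at each of the 2 elements of Z/2Z:
f(0) = 0 → root; f(1) = 0 → root.
Roots: {0, 1}.

2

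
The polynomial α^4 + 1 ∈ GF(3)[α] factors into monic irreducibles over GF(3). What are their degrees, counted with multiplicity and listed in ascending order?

2, 2

Write f(α) = α^4 + 1.
Roots in GF(3): f(0) = 1; f(1) = 2; f(2) = 2.
Complete factorization: f(α) = (α^2 + α + 2)·(α^2 + 2α + 2).
Factor degrees with multiplicity: 2 + 2 = 4.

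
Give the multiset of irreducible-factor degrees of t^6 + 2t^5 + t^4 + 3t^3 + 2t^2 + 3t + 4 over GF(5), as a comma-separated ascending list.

1, 2, 3

Write f(t) = t^6 + 2t^5 + t^4 + 3t^3 + 2t^2 + 3t + 4.
Roots in GF(5): f(0) = 4; f(1) = 1; f(2) = 1; f(3) = 3; f(4) = 0 → root.
Linear factors from roots: (t + 1).
Complete factorization: f(t) = (t + 1)·(t^2 + 2t + 4)·(t^3 + 4t^2 + 3t + 1).
Factor degrees with multiplicity: 1 + 2 + 3 = 6.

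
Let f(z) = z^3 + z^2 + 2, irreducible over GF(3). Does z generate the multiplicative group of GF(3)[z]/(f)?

|GF(3^3)^×| = 3^3 − 1 = 26. Prime factorization: 26 = 2·13.
f is primitive ⇔ z has order 26 in GF(3)[z]/(f), i.e. z^(26/q) ≠ 1 for each prime q | 26.
z^(13) mod f = 1
z^(2) mod f = z^2.
Since z^(13) = 1, the order of z divides 13 < 26; not primitive.

No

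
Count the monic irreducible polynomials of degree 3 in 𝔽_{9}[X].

The number of monic irreducibles of degree 3 over GF(9) is (1/3)·Σ_{d∣3} μ(3/d) 9^d.
Divisors of 3: 1, 3; μ(3/d) for each: -1, 1.
Σ = − 9^1 + 9^3 = 720.
N = 720/3 = 240.

240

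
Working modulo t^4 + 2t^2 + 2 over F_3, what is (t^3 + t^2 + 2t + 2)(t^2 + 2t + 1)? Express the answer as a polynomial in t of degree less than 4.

Multiply in F_3[t]: (t^3 + t^2 + 2t + 2)·(t^2 + 2t + 1) = t^5 + 2t^3 + t^2 + 2.
Reduce using t^4 ≡ t^2 + 1 (mod t^4 + 2t^2 + 2).
Reduced: t^2 + t + 2.

t^2 + t + 2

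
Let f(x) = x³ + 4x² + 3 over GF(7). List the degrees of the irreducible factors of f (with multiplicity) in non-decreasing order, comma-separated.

Complete factorization: f(x) = (x³ + 4x² + 3).
Factor degrees with multiplicity: 3 = 3.

3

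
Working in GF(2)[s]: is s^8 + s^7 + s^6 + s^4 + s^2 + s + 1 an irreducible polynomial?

Write m(s) = s^8 + s^7 + s^6 + s^4 + s^2 + s + 1.
Check for roots in GF(2): m(0) = 1; m(1) = 1.
No roots, so no linear factors.
Monic irreducibles of degree 2 over GF(2): s^2 + s + 1.
None of them divide m (all give nonzero remainder).
Monic irreducibles of degree 3 over GF(2): s^3 + s + 1, s^3 + s^2 + 1.
None of them divide m (all give nonzero remainder).
Monic irreducibles of degree 4 over GF(2): s^4 + s + 1, s^4 + s^3 + 1, s^4 + s^3 + s^2 + s + 1.
None of them divide m (all give nonzero remainder).
No irreducible factor of degree ≤ 4 exists, so m is irreducible over GF(2).

Yes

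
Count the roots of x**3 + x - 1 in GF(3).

Write f(x) = x**3 + x - 1.
Evaluate at each of the 3 elements of GF(3):
f(0) = 2; f(1) = 1; f(2) = 0 → root.
Roots: {2}.

1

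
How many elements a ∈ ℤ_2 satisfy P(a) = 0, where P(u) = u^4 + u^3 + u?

1

Evaluate at each of the 2 elements of ℤ_2:
P(0) = 0 → root; P(1) = 1.
Roots: {0}.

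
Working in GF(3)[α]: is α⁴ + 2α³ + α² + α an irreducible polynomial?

No

Write P(α) = α⁴ + 2α³ + α² + α.
Check for roots in GF(3): P(0) = 0 → root; P(1) = 2; P(2) = 2.
P(0) = 0, so (α) divides P(α); P is reducible.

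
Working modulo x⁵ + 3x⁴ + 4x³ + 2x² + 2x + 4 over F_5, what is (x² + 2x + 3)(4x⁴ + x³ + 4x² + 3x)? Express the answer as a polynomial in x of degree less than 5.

x^4 + 3x^3 + x^2 + 4x + 2

Multiply in F_5[x]: (x² + 2x + 3)·(4x⁴ + x³ + 4x² + 3x) = 4x⁶ + 4x⁵ + 3x⁴ + 4x³ + 3x² + 4x.
Reduce using x⁵ ≡ 2x⁴ + x³ + 3x² + 3x + 1 (mod x⁵ + 3x⁴ + 4x³ + 2x² + 2x + 4).
Reduced: x⁴ + 3x³ + x² + 4x + 2.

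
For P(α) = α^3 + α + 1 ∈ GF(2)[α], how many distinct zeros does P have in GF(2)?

Evaluate at each of the 2 elements of GF(2):
P(0) = 1; P(1) = 1.
No element is a root.

0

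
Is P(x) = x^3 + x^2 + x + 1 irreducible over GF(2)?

Check for roots in GF(2): P(0) = 1; P(1) = 0 → root.
P(1) = 0, so (x − 1) divides P(x); P is reducible.

No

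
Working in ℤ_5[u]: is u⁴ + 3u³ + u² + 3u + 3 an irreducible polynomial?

Write g(u) = u⁴ + 3u³ + u² + 3u + 3.
Check for roots in ℤ_5: g(0) = 3; g(1) = 1; g(2) = 3; g(3) = 3; g(4) = 4.
No roots, so no linear factors.
Degree-2 irreducible divisors: test the 10 monic irreducibles of degree 2 over GF(5).
None of them divide g (all give nonzero remainder).
No irreducible factor of degree ≤ 2 exists, so g is irreducible over GF(5).

Yes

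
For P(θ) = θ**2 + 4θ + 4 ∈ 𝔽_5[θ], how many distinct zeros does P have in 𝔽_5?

Evaluate at each of the 5 elements of 𝔽_5:
P(0) = 4; P(1) = 4; P(2) = 1; P(3) = 0 → root; P(4) = 1.
Roots: {3}.

1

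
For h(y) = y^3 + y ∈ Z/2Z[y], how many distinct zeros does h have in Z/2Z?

Evaluate at each of the 2 elements of Z/2Z:
h(0) = 0 → root; h(1) = 0 → root.
Roots: {0, 1}.

2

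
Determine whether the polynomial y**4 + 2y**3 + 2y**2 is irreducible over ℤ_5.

Write m(y) = y**4 + 2y**3 + 2y**2.
Check for roots in ℤ_5: m(0) = 0 → root; m(1) = 0 → root; m(2) = 0 → root; m(3) = 3; m(4) = 1.
m(0) = 0, so (y) divides m(y); m is reducible.

No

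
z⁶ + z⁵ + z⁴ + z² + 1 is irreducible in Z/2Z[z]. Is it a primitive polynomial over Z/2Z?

Write f(z) = z⁶ + z⁵ + z⁴ + z² + 1.
|GF(2^6)^×| = 2^6 − 1 = 63. Prime factorization: 63 = 3^2·7.
f is primitive ⇔ z has order 63 in GF(2)[z]/(f), i.e. z^(63/q) ≠ 1 for each prime q | 63.
z^(21) mod f = 1
z^(9) mod f = z³ + 1.
Since z^(21) = 1, the order of z divides 21 < 63; not primitive.

No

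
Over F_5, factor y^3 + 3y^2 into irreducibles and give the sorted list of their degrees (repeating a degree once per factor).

1, 1, 1

Write h(y) = y^3 + 3y^2.
Roots in F_5: h(0) = 0 → root; h(1) = 4; h(2) = 0 → root; h(3) = 4; h(4) = 2.
Linear factors from roots: (y), (y + 3).
Complete factorization: h(y) = (y + 3)·(y)^2.
Factor degrees with multiplicity: 1 + 1 + 1 = 3.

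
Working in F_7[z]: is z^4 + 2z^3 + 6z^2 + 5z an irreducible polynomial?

Write g(z) = z^4 + 2z^3 + 6z^2 + 5z.
Check for roots in F_7: g(0) = 0 → root; g(1) = 0 → root; g(2) = 3; g(3) = 1; g(4) = 3; g(5) = 0 → root; g(6) = 0 → root.
g(0) = 0, so (z) divides g(z); g is reducible.

No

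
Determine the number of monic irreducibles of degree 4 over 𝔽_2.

Gauss's count: N_{2}(4) = (1/4) Σ_{d|4} μ(4/d)·2^d.
Divisors of 4: 1, 2, 4; μ(4/d) for each: 0, -1, 1.
Σ = − 2^2 + 2^4 = 12.
N = 12/4 = 3.

3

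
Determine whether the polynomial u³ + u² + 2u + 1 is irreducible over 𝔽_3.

Yes

Write m(u) = u³ + u² + 2u + 1.
Check for roots in 𝔽_3: m(0) = 1; m(1) = 2; m(2) = 2.
No roots. A degree-3 polynomial over a field with no linear factor is irreducible.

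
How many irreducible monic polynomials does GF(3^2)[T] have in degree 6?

The number of monic irreducibles of degree 6 over GF(9) is (1/6)·Σ_{d∣6} μ(6/d) 9^d.
Divisors of 6: 1, 2, 3, 6; μ(6/d) for each: 1, -1, -1, 1.
Σ = 9^1 − 9^2 − 9^3 + 9^6 = 530640.
N = 530640/6 = 88440.

88440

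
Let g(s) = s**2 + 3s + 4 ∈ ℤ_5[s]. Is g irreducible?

Yes

Check for roots in ℤ_5: g(0) = 4; g(1) = 3; g(2) = 4; g(3) = 2; g(4) = 2.
No roots. A degree-2 polynomial over a field with no linear factor is irreducible.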